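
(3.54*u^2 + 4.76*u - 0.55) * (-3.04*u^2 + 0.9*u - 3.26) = -10.7616*u^4 - 11.2844*u^3 - 5.5844*u^2 - 16.0126*u + 1.793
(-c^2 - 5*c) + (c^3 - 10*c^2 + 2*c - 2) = c^3 - 11*c^2 - 3*c - 2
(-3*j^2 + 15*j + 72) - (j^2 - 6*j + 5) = -4*j^2 + 21*j + 67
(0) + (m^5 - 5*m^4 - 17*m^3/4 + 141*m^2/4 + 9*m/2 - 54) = m^5 - 5*m^4 - 17*m^3/4 + 141*m^2/4 + 9*m/2 - 54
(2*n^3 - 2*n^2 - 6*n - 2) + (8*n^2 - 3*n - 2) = 2*n^3 + 6*n^2 - 9*n - 4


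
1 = 1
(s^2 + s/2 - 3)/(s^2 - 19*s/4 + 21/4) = 2*(2*s^2 + s - 6)/(4*s^2 - 19*s + 21)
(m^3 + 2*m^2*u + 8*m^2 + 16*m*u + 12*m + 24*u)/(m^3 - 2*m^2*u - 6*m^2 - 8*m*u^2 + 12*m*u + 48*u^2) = (-m^2 - 8*m - 12)/(-m^2 + 4*m*u + 6*m - 24*u)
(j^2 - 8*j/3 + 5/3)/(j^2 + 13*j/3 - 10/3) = (3*j^2 - 8*j + 5)/(3*j^2 + 13*j - 10)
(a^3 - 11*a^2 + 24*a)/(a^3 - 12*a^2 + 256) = a*(a - 3)/(a^2 - 4*a - 32)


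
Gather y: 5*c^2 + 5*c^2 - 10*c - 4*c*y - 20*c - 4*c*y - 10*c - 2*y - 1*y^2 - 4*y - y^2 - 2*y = 10*c^2 - 40*c - 2*y^2 + y*(-8*c - 8)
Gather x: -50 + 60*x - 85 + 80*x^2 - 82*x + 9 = 80*x^2 - 22*x - 126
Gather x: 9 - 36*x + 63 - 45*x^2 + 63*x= -45*x^2 + 27*x + 72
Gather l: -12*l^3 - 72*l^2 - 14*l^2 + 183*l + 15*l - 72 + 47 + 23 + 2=-12*l^3 - 86*l^2 + 198*l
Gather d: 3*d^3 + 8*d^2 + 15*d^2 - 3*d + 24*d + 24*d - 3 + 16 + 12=3*d^3 + 23*d^2 + 45*d + 25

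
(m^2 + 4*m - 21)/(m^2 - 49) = (m - 3)/(m - 7)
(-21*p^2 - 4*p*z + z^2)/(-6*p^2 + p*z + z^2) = (-7*p + z)/(-2*p + z)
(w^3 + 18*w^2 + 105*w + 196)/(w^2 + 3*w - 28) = (w^2 + 11*w + 28)/(w - 4)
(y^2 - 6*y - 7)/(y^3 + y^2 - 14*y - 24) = (y^2 - 6*y - 7)/(y^3 + y^2 - 14*y - 24)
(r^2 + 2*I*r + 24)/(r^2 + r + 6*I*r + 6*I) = (r - 4*I)/(r + 1)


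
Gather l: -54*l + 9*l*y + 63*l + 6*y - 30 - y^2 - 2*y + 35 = l*(9*y + 9) - y^2 + 4*y + 5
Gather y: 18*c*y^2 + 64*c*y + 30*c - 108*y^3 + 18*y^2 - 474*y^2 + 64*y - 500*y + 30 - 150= 30*c - 108*y^3 + y^2*(18*c - 456) + y*(64*c - 436) - 120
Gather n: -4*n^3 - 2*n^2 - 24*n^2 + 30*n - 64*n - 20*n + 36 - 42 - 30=-4*n^3 - 26*n^2 - 54*n - 36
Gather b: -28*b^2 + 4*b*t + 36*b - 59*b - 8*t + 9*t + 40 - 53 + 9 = -28*b^2 + b*(4*t - 23) + t - 4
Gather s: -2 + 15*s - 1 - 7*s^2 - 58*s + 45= -7*s^2 - 43*s + 42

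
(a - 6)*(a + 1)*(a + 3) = a^3 - 2*a^2 - 21*a - 18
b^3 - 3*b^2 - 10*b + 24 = (b - 4)*(b - 2)*(b + 3)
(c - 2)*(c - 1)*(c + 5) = c^3 + 2*c^2 - 13*c + 10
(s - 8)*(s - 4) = s^2 - 12*s + 32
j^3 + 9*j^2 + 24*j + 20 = (j + 2)^2*(j + 5)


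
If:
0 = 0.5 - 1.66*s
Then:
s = 0.30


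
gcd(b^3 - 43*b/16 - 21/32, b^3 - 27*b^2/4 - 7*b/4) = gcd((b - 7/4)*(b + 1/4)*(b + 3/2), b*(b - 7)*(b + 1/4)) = b + 1/4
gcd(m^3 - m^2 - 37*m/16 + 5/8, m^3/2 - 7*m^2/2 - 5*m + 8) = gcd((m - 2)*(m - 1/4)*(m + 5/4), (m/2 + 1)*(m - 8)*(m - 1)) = 1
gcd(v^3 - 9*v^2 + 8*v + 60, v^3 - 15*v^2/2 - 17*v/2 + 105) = v^2 - 11*v + 30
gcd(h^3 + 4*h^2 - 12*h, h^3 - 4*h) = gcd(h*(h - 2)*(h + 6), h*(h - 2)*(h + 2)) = h^2 - 2*h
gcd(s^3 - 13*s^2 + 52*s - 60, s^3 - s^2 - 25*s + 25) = s - 5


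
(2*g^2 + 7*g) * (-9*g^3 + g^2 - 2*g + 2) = -18*g^5 - 61*g^4 + 3*g^3 - 10*g^2 + 14*g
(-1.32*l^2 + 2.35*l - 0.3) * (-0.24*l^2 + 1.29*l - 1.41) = 0.3168*l^4 - 2.2668*l^3 + 4.9647*l^2 - 3.7005*l + 0.423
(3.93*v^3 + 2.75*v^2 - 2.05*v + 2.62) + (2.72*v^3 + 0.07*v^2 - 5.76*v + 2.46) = 6.65*v^3 + 2.82*v^2 - 7.81*v + 5.08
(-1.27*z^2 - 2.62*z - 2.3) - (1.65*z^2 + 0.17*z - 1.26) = -2.92*z^2 - 2.79*z - 1.04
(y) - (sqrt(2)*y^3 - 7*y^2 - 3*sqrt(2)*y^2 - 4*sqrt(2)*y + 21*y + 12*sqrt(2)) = -sqrt(2)*y^3 + 3*sqrt(2)*y^2 + 7*y^2 - 20*y + 4*sqrt(2)*y - 12*sqrt(2)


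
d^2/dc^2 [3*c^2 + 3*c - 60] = 6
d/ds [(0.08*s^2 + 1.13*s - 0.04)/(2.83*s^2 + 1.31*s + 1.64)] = (-3.0931*s^2 + 0.4888*s + 1.9056)/(8.0089*s^4 + 7.4146*s^3 + 10.9985*s^2 + 4.2968*s + 2.6896)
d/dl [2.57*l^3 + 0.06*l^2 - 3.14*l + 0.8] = 7.71*l^2 + 0.12*l - 3.14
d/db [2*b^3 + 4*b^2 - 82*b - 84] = 6*b^2 + 8*b - 82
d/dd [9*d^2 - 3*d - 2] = 18*d - 3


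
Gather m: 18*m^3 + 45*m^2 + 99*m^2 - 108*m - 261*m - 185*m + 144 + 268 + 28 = 18*m^3 + 144*m^2 - 554*m + 440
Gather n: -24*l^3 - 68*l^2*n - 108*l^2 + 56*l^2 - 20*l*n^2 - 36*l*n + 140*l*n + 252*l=-24*l^3 - 52*l^2 - 20*l*n^2 + 252*l + n*(-68*l^2 + 104*l)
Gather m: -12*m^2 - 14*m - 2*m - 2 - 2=-12*m^2 - 16*m - 4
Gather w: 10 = 10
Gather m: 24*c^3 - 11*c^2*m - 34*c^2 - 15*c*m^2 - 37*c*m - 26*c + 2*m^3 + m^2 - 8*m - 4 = 24*c^3 - 34*c^2 - 26*c + 2*m^3 + m^2*(1 - 15*c) + m*(-11*c^2 - 37*c - 8) - 4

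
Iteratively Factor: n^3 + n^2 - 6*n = (n)*(n^2 + n - 6) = n*(n - 2)*(n + 3)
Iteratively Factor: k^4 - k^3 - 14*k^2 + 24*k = (k - 3)*(k^3 + 2*k^2 - 8*k) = k*(k - 3)*(k^2 + 2*k - 8) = k*(k - 3)*(k + 4)*(k - 2)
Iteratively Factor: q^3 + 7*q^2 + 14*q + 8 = (q + 2)*(q^2 + 5*q + 4) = (q + 2)*(q + 4)*(q + 1)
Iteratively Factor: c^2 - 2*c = (c - 2)*(c)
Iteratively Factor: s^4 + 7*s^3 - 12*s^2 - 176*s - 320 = (s + 4)*(s^3 + 3*s^2 - 24*s - 80) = (s + 4)^2*(s^2 - s - 20) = (s + 4)^3*(s - 5)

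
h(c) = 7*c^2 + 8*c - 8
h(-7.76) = 351.44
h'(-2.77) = -30.78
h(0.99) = 6.78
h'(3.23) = 53.22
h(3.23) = 90.87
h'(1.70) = 31.80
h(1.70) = 25.83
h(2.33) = 48.64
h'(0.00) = 8.00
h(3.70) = 117.43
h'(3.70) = 59.80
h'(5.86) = 90.04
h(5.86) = 279.26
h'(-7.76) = -100.64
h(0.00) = -8.00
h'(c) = 14*c + 8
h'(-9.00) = -118.00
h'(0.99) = 21.86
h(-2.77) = 23.55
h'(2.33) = 40.62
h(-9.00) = 487.00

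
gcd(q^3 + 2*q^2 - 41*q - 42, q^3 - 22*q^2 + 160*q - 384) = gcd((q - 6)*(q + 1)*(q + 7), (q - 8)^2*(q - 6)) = q - 6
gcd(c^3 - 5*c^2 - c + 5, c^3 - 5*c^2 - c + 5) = c^3 - 5*c^2 - c + 5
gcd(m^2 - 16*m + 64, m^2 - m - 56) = m - 8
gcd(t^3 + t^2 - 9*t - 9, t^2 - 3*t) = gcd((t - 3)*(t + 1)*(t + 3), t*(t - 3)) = t - 3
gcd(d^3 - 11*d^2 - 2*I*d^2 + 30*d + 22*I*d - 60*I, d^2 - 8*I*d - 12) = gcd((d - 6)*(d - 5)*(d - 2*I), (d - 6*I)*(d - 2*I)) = d - 2*I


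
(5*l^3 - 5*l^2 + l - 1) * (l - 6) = 5*l^4 - 35*l^3 + 31*l^2 - 7*l + 6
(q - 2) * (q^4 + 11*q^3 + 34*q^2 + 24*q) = q^5 + 9*q^4 + 12*q^3 - 44*q^2 - 48*q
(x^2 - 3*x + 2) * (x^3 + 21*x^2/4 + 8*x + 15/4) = x^5 + 9*x^4/4 - 23*x^3/4 - 39*x^2/4 + 19*x/4 + 15/2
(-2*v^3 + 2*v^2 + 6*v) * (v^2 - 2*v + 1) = -2*v^5 + 6*v^4 - 10*v^2 + 6*v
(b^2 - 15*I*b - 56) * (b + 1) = b^3 + b^2 - 15*I*b^2 - 56*b - 15*I*b - 56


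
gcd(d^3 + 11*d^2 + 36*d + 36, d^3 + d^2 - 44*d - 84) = d^2 + 8*d + 12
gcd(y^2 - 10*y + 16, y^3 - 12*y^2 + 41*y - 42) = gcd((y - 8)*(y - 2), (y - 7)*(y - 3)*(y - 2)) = y - 2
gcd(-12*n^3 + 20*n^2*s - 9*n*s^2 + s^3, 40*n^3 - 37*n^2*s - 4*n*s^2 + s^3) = -n + s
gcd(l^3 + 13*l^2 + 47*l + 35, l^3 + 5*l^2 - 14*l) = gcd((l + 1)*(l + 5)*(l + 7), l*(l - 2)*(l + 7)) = l + 7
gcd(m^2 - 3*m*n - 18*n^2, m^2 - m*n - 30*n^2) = m - 6*n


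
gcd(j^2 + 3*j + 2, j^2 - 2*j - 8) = j + 2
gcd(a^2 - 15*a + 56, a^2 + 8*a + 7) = 1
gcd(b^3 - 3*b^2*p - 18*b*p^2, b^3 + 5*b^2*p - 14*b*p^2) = b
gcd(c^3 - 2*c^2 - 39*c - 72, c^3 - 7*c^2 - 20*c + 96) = c - 8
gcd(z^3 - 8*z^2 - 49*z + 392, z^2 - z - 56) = z^2 - z - 56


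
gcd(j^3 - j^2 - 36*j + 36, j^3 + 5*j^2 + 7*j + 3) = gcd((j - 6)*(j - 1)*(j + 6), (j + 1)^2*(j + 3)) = 1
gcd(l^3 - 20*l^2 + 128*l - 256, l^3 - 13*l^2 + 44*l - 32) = l^2 - 12*l + 32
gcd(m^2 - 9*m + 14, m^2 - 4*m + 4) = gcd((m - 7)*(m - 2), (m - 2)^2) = m - 2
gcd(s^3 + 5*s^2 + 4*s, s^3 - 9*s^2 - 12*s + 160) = s + 4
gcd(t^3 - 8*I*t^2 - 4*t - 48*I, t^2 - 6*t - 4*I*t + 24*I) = t - 4*I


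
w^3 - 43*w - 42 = (w - 7)*(w + 1)*(w + 6)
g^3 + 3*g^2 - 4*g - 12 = (g - 2)*(g + 2)*(g + 3)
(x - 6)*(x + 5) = x^2 - x - 30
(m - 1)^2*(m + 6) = m^3 + 4*m^2 - 11*m + 6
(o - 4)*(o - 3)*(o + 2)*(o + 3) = o^4 - 2*o^3 - 17*o^2 + 18*o + 72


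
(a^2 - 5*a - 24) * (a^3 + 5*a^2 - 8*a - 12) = a^5 - 57*a^3 - 92*a^2 + 252*a + 288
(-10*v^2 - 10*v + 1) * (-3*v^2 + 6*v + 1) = 30*v^4 - 30*v^3 - 73*v^2 - 4*v + 1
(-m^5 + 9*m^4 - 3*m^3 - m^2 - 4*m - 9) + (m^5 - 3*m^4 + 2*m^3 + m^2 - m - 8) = 6*m^4 - m^3 - 5*m - 17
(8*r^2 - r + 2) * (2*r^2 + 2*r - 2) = 16*r^4 + 14*r^3 - 14*r^2 + 6*r - 4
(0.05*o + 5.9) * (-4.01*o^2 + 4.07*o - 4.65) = -0.2005*o^3 - 23.4555*o^2 + 23.7805*o - 27.435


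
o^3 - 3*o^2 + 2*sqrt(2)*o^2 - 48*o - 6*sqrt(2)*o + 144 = (o - 3)*(o - 4*sqrt(2))*(o + 6*sqrt(2))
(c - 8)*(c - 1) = c^2 - 9*c + 8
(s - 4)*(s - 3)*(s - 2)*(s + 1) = s^4 - 8*s^3 + 17*s^2 + 2*s - 24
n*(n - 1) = n^2 - n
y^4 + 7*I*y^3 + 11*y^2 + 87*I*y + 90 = (y - 3*I)*(y - I)*(y + 5*I)*(y + 6*I)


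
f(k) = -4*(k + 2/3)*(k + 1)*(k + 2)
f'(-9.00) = -724.00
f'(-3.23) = -46.45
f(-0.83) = 0.13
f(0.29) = -11.30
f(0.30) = -11.56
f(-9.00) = 1866.67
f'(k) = -4*(k + 2/3)*(k + 1) - 4*(k + 2/3)*(k + 2) - 4*(k + 1)*(k + 2)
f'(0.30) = -25.88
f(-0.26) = -2.09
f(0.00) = -5.33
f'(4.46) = -385.53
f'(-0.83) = 0.08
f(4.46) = -723.30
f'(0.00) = -16.00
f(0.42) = -14.94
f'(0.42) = -30.44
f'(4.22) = -353.49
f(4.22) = -634.65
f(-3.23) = 28.12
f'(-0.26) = -9.18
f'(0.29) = -25.52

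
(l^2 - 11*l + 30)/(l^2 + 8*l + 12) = (l^2 - 11*l + 30)/(l^2 + 8*l + 12)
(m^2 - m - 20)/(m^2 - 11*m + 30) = (m + 4)/(m - 6)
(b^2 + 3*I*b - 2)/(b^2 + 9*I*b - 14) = (b + I)/(b + 7*I)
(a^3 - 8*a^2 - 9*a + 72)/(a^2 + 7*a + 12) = (a^2 - 11*a + 24)/(a + 4)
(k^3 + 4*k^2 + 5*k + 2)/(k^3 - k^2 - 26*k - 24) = (k^2 + 3*k + 2)/(k^2 - 2*k - 24)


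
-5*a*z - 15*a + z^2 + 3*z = (-5*a + z)*(z + 3)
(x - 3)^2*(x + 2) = x^3 - 4*x^2 - 3*x + 18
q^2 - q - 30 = (q - 6)*(q + 5)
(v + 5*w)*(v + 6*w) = v^2 + 11*v*w + 30*w^2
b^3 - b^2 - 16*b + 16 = (b - 4)*(b - 1)*(b + 4)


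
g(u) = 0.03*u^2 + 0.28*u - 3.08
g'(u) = 0.06*u + 0.28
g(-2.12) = -3.54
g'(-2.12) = 0.15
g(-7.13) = -3.55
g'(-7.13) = -0.15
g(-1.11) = -3.35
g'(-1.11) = 0.21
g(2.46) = -2.21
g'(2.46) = 0.43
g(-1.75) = -3.48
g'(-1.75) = 0.18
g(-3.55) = -3.70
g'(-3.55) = 0.07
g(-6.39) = -3.64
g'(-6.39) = -0.10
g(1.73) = -2.51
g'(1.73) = 0.38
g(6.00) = -0.32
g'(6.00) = 0.64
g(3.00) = -1.97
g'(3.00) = 0.46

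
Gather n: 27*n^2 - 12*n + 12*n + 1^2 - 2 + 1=27*n^2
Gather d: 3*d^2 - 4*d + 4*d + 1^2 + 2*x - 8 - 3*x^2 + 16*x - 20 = 3*d^2 - 3*x^2 + 18*x - 27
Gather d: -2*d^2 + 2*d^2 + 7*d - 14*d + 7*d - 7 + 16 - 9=0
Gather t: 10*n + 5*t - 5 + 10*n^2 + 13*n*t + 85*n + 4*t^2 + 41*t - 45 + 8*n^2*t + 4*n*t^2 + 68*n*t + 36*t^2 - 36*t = 10*n^2 + 95*n + t^2*(4*n + 40) + t*(8*n^2 + 81*n + 10) - 50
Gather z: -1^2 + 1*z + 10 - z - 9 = 0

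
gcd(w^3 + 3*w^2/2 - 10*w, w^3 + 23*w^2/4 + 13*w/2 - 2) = w + 4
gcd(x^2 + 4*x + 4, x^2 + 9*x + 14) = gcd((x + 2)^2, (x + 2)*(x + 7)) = x + 2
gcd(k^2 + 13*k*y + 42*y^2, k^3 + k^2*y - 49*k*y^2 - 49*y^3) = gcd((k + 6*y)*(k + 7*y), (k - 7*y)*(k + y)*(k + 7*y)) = k + 7*y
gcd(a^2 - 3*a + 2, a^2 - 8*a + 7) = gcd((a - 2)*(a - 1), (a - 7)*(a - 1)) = a - 1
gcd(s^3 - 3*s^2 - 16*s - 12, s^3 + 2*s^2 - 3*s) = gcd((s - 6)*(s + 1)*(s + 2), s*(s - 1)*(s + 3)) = 1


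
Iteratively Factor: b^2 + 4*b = (b + 4)*(b)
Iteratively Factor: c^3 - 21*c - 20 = (c + 1)*(c^2 - c - 20) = (c + 1)*(c + 4)*(c - 5)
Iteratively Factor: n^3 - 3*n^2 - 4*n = (n)*(n^2 - 3*n - 4) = n*(n - 4)*(n + 1)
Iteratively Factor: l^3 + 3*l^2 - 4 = (l + 2)*(l^2 + l - 2) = (l - 1)*(l + 2)*(l + 2)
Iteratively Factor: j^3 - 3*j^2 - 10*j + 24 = (j + 3)*(j^2 - 6*j + 8) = (j - 4)*(j + 3)*(j - 2)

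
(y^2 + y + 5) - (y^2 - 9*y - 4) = 10*y + 9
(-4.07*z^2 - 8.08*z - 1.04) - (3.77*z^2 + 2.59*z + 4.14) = -7.84*z^2 - 10.67*z - 5.18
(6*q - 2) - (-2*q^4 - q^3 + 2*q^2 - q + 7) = 2*q^4 + q^3 - 2*q^2 + 7*q - 9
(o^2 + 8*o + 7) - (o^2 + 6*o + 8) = 2*o - 1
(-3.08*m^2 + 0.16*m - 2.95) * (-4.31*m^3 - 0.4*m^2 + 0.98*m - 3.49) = 13.2748*m^5 + 0.5424*m^4 + 9.6321*m^3 + 12.086*m^2 - 3.4494*m + 10.2955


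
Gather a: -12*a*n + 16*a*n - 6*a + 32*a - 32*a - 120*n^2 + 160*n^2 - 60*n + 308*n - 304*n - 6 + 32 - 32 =a*(4*n - 6) + 40*n^2 - 56*n - 6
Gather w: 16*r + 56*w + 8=16*r + 56*w + 8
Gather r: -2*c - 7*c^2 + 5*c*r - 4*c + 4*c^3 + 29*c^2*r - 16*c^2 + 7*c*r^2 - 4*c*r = 4*c^3 - 23*c^2 + 7*c*r^2 - 6*c + r*(29*c^2 + c)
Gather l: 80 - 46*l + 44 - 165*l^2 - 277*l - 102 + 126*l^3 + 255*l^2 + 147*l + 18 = 126*l^3 + 90*l^2 - 176*l + 40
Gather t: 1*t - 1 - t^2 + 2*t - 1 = -t^2 + 3*t - 2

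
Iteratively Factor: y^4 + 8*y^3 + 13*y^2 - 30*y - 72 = (y + 3)*(y^3 + 5*y^2 - 2*y - 24) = (y + 3)^2*(y^2 + 2*y - 8) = (y - 2)*(y + 3)^2*(y + 4)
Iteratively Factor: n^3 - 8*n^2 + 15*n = (n - 3)*(n^2 - 5*n) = n*(n - 3)*(n - 5)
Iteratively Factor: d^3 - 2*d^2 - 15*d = (d + 3)*(d^2 - 5*d) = d*(d + 3)*(d - 5)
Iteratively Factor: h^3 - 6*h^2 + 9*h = (h)*(h^2 - 6*h + 9) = h*(h - 3)*(h - 3)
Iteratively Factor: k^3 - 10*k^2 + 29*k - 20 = (k - 1)*(k^2 - 9*k + 20) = (k - 4)*(k - 1)*(k - 5)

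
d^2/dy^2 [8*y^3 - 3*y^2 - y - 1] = 48*y - 6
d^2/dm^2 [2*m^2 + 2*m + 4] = 4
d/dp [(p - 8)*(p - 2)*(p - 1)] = 3*p^2 - 22*p + 26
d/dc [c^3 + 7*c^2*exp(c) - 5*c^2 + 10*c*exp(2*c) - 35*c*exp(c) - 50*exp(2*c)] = 7*c^2*exp(c) + 3*c^2 + 20*c*exp(2*c) - 21*c*exp(c) - 10*c - 90*exp(2*c) - 35*exp(c)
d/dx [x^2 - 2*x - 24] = 2*x - 2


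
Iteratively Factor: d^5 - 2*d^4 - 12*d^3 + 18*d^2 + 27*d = (d - 3)*(d^4 + d^3 - 9*d^2 - 9*d) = (d - 3)^2*(d^3 + 4*d^2 + 3*d) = (d - 3)^2*(d + 1)*(d^2 + 3*d) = d*(d - 3)^2*(d + 1)*(d + 3)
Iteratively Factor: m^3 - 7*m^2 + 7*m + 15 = (m + 1)*(m^2 - 8*m + 15) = (m - 3)*(m + 1)*(m - 5)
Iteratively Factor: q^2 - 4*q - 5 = (q + 1)*(q - 5)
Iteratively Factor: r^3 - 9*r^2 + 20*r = (r - 5)*(r^2 - 4*r) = r*(r - 5)*(r - 4)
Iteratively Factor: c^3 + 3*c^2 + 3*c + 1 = (c + 1)*(c^2 + 2*c + 1) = (c + 1)^2*(c + 1)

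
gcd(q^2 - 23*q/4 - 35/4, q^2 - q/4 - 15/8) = q + 5/4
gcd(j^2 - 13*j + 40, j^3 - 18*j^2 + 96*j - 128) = j - 8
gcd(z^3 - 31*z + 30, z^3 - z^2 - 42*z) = z + 6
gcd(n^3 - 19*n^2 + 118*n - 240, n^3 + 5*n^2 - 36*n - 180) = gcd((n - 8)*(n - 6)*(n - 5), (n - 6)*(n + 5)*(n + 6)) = n - 6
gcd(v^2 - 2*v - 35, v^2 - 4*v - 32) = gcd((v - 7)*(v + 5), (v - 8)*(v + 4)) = 1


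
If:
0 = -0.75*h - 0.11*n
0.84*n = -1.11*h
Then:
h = 0.00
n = 0.00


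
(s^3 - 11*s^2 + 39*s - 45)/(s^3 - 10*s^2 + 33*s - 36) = (s - 5)/(s - 4)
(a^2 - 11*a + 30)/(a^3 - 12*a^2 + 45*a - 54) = (a - 5)/(a^2 - 6*a + 9)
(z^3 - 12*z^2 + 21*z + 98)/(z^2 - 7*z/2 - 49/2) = 2*(z^2 - 5*z - 14)/(2*z + 7)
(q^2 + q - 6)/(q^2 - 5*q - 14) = (-q^2 - q + 6)/(-q^2 + 5*q + 14)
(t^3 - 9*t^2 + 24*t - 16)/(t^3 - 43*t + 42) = (t^2 - 8*t + 16)/(t^2 + t - 42)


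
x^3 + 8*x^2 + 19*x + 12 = (x + 1)*(x + 3)*(x + 4)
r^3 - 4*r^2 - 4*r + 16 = (r - 4)*(r - 2)*(r + 2)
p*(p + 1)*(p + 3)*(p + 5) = p^4 + 9*p^3 + 23*p^2 + 15*p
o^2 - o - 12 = (o - 4)*(o + 3)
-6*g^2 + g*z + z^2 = (-2*g + z)*(3*g + z)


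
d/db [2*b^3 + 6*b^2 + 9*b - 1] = 6*b^2 + 12*b + 9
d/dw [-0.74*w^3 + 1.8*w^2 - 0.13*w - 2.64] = -2.22*w^2 + 3.6*w - 0.13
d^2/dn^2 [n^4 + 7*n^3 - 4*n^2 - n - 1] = 12*n^2 + 42*n - 8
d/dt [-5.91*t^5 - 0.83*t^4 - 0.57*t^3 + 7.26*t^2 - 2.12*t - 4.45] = -29.55*t^4 - 3.32*t^3 - 1.71*t^2 + 14.52*t - 2.12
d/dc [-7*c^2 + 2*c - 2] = 2 - 14*c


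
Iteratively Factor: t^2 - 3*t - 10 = (t - 5)*(t + 2)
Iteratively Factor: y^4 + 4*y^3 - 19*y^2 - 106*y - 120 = (y + 4)*(y^3 - 19*y - 30) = (y + 2)*(y + 4)*(y^2 - 2*y - 15) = (y - 5)*(y + 2)*(y + 4)*(y + 3)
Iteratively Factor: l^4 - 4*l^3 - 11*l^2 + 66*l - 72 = (l - 3)*(l^3 - l^2 - 14*l + 24) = (l - 3)*(l - 2)*(l^2 + l - 12) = (l - 3)*(l - 2)*(l + 4)*(l - 3)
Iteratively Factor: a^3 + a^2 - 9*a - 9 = (a + 1)*(a^2 - 9) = (a + 1)*(a + 3)*(a - 3)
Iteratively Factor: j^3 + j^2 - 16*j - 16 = (j - 4)*(j^2 + 5*j + 4) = (j - 4)*(j + 1)*(j + 4)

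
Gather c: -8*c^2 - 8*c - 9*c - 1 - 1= -8*c^2 - 17*c - 2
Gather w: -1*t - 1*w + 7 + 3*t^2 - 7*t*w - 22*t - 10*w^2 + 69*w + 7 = 3*t^2 - 23*t - 10*w^2 + w*(68 - 7*t) + 14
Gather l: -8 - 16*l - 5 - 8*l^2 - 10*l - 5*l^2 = -13*l^2 - 26*l - 13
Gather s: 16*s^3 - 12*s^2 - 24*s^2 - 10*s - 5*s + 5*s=16*s^3 - 36*s^2 - 10*s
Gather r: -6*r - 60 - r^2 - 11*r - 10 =-r^2 - 17*r - 70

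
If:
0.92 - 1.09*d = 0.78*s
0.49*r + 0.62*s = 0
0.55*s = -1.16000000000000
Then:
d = 2.35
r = 2.67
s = -2.11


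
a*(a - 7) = a^2 - 7*a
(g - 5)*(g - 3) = g^2 - 8*g + 15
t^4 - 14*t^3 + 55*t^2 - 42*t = t*(t - 7)*(t - 6)*(t - 1)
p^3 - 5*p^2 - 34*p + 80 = (p - 8)*(p - 2)*(p + 5)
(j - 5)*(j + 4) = j^2 - j - 20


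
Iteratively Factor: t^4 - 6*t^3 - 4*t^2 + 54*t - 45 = (t + 3)*(t^3 - 9*t^2 + 23*t - 15) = (t - 3)*(t + 3)*(t^2 - 6*t + 5) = (t - 5)*(t - 3)*(t + 3)*(t - 1)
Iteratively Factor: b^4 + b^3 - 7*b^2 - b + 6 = (b - 1)*(b^3 + 2*b^2 - 5*b - 6) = (b - 1)*(b + 1)*(b^2 + b - 6) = (b - 1)*(b + 1)*(b + 3)*(b - 2)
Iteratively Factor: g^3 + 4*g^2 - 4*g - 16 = (g - 2)*(g^2 + 6*g + 8) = (g - 2)*(g + 2)*(g + 4)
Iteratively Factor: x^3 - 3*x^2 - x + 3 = (x + 1)*(x^2 - 4*x + 3) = (x - 3)*(x + 1)*(x - 1)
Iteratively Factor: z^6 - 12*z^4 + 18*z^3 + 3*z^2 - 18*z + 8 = (z - 1)*(z^5 + z^4 - 11*z^3 + 7*z^2 + 10*z - 8) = (z - 1)*(z + 1)*(z^4 - 11*z^2 + 18*z - 8) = (z - 1)*(z + 1)*(z + 4)*(z^3 - 4*z^2 + 5*z - 2) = (z - 1)^2*(z + 1)*(z + 4)*(z^2 - 3*z + 2) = (z - 1)^3*(z + 1)*(z + 4)*(z - 2)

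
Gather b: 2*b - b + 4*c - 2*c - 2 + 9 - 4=b + 2*c + 3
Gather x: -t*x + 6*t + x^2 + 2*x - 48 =6*t + x^2 + x*(2 - t) - 48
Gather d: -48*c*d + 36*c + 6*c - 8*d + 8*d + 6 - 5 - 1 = -48*c*d + 42*c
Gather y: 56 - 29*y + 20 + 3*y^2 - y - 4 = 3*y^2 - 30*y + 72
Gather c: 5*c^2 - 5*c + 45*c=5*c^2 + 40*c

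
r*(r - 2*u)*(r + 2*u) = r^3 - 4*r*u^2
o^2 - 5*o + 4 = (o - 4)*(o - 1)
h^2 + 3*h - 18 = (h - 3)*(h + 6)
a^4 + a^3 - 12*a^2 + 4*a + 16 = (a - 2)^2*(a + 1)*(a + 4)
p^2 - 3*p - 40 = (p - 8)*(p + 5)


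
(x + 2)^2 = x^2 + 4*x + 4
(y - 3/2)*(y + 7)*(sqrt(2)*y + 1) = sqrt(2)*y^3 + y^2 + 11*sqrt(2)*y^2/2 - 21*sqrt(2)*y/2 + 11*y/2 - 21/2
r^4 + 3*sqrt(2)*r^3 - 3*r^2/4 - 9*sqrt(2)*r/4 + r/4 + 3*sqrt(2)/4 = (r - 1/2)^2*(r + 1)*(r + 3*sqrt(2))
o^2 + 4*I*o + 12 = (o - 2*I)*(o + 6*I)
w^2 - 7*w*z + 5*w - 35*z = (w + 5)*(w - 7*z)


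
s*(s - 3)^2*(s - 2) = s^4 - 8*s^3 + 21*s^2 - 18*s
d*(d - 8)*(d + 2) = d^3 - 6*d^2 - 16*d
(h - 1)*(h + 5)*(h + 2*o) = h^3 + 2*h^2*o + 4*h^2 + 8*h*o - 5*h - 10*o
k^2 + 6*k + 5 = (k + 1)*(k + 5)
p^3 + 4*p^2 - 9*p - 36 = (p - 3)*(p + 3)*(p + 4)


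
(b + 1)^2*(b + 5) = b^3 + 7*b^2 + 11*b + 5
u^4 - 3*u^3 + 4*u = u*(u - 2)^2*(u + 1)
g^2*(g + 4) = g^3 + 4*g^2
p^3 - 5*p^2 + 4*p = p*(p - 4)*(p - 1)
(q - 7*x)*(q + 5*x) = q^2 - 2*q*x - 35*x^2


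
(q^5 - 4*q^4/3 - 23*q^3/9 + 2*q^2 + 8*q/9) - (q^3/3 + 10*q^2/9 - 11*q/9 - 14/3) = q^5 - 4*q^4/3 - 26*q^3/9 + 8*q^2/9 + 19*q/9 + 14/3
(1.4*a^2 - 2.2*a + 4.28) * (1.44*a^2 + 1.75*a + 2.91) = 2.016*a^4 - 0.718*a^3 + 6.3872*a^2 + 1.088*a + 12.4548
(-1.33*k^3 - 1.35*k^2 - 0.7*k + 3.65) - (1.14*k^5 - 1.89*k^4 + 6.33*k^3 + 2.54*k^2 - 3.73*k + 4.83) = -1.14*k^5 + 1.89*k^4 - 7.66*k^3 - 3.89*k^2 + 3.03*k - 1.18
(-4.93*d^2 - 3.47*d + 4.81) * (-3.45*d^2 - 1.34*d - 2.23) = 17.0085*d^4 + 18.5777*d^3 - 0.950799999999999*d^2 + 1.2927*d - 10.7263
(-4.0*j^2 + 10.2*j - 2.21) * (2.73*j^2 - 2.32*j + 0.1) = -10.92*j^4 + 37.126*j^3 - 30.0973*j^2 + 6.1472*j - 0.221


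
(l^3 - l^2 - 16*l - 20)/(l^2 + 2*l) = l - 3 - 10/l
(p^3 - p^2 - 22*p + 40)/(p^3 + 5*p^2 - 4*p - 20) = (p - 4)/(p + 2)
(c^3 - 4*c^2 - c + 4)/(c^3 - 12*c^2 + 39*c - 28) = (c + 1)/(c - 7)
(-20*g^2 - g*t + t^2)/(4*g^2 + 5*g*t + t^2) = (-5*g + t)/(g + t)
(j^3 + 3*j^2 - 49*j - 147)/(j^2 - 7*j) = j + 10 + 21/j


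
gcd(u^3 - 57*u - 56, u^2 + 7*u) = u + 7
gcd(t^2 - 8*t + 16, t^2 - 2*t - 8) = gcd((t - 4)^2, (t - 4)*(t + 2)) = t - 4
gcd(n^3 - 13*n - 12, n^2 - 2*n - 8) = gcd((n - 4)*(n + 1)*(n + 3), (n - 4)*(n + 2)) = n - 4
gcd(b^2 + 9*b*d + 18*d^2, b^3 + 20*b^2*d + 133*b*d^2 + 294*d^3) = b + 6*d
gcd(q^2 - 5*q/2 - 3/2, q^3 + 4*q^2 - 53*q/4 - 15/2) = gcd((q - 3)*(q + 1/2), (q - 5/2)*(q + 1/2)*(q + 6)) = q + 1/2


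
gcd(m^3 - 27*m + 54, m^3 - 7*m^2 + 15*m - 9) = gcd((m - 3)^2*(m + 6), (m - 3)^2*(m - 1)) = m^2 - 6*m + 9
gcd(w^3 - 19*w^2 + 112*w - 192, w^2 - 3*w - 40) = w - 8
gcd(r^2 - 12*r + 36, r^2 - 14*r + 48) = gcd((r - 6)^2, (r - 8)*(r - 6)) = r - 6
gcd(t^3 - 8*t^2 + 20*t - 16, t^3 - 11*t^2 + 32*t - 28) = t^2 - 4*t + 4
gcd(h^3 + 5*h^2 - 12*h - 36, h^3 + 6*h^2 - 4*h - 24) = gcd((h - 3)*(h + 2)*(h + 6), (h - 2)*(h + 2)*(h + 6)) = h^2 + 8*h + 12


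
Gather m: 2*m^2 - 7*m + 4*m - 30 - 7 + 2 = 2*m^2 - 3*m - 35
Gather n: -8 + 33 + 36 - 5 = 56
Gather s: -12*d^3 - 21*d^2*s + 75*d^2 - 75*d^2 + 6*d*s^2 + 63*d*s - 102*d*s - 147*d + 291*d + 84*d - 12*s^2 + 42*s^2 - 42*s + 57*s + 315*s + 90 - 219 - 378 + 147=-12*d^3 + 228*d + s^2*(6*d + 30) + s*(-21*d^2 - 39*d + 330) - 360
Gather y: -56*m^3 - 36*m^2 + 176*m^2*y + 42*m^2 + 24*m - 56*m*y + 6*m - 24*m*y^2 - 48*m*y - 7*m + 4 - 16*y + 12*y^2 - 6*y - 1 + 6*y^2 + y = -56*m^3 + 6*m^2 + 23*m + y^2*(18 - 24*m) + y*(176*m^2 - 104*m - 21) + 3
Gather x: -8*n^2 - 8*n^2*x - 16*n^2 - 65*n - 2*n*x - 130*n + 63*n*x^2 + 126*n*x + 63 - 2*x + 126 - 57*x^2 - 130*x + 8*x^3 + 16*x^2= -24*n^2 - 195*n + 8*x^3 + x^2*(63*n - 41) + x*(-8*n^2 + 124*n - 132) + 189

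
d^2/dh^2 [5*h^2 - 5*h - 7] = 10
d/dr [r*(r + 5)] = 2*r + 5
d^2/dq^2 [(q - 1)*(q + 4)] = 2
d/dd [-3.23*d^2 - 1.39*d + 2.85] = -6.46*d - 1.39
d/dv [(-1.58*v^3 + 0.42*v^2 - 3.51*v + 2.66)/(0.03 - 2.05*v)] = (6.478*v^3 - 1.0032*v^2 + 0.0251999999999999*v + 5.3477)/(4.2025*v^2 - 0.123*v + 0.0009)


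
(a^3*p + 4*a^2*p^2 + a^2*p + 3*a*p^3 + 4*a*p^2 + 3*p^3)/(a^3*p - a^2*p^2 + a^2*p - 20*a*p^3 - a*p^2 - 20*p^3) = (-a^2 - 4*a*p - 3*p^2)/(-a^2 + a*p + 20*p^2)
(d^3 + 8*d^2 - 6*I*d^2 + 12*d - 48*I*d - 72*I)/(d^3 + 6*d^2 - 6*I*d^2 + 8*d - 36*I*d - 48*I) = (d + 6)/(d + 4)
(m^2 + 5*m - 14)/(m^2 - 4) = (m + 7)/(m + 2)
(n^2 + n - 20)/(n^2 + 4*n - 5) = (n - 4)/(n - 1)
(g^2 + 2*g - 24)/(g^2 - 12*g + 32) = (g + 6)/(g - 8)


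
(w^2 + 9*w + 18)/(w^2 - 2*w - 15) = (w + 6)/(w - 5)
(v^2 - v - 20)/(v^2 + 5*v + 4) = (v - 5)/(v + 1)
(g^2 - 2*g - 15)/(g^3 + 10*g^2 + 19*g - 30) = (g^2 - 2*g - 15)/(g^3 + 10*g^2 + 19*g - 30)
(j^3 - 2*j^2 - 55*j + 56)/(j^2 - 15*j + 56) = (j^2 + 6*j - 7)/(j - 7)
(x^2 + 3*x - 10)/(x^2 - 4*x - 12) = (-x^2 - 3*x + 10)/(-x^2 + 4*x + 12)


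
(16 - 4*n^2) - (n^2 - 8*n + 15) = -5*n^2 + 8*n + 1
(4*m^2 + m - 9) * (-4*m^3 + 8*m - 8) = -16*m^5 - 4*m^4 + 68*m^3 - 24*m^2 - 80*m + 72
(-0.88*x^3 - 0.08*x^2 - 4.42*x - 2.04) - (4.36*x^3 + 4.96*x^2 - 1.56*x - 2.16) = -5.24*x^3 - 5.04*x^2 - 2.86*x + 0.12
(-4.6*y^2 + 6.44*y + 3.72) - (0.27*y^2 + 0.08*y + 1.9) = -4.87*y^2 + 6.36*y + 1.82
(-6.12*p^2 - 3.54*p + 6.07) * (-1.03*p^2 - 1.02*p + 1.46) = 6.3036*p^4 + 9.8886*p^3 - 11.5765*p^2 - 11.3598*p + 8.8622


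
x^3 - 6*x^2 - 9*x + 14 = (x - 7)*(x - 1)*(x + 2)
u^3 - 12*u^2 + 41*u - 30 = (u - 6)*(u - 5)*(u - 1)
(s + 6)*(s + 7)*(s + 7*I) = s^3 + 13*s^2 + 7*I*s^2 + 42*s + 91*I*s + 294*I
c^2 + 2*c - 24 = (c - 4)*(c + 6)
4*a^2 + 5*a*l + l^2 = (a + l)*(4*a + l)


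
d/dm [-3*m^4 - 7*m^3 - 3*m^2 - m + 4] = -12*m^3 - 21*m^2 - 6*m - 1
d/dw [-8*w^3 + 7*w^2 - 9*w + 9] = -24*w^2 + 14*w - 9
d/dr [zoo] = 0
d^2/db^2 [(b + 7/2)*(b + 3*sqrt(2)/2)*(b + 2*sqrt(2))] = 6*b + 7 + 7*sqrt(2)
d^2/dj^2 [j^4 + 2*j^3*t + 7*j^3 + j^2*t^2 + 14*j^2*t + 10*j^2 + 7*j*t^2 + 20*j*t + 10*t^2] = 12*j^2 + 12*j*t + 42*j + 2*t^2 + 28*t + 20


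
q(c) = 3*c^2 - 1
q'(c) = 6*c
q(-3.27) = 31.08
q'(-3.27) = -19.62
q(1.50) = 5.75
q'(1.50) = 9.00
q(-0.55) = -0.09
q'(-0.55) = -3.30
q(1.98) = 10.76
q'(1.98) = 11.88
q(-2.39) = 16.14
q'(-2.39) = -14.34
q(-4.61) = 62.76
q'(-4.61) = -27.66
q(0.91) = 1.48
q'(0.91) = 5.46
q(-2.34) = 15.43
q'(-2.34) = -14.04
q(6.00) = 107.00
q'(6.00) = 36.00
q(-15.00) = 674.00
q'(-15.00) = -90.00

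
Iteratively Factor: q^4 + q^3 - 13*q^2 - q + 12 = (q - 1)*(q^3 + 2*q^2 - 11*q - 12) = (q - 1)*(q + 4)*(q^2 - 2*q - 3) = (q - 3)*(q - 1)*(q + 4)*(q + 1)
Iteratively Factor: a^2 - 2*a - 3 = (a - 3)*(a + 1)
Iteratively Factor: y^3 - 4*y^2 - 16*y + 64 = (y - 4)*(y^2 - 16) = (y - 4)*(y + 4)*(y - 4)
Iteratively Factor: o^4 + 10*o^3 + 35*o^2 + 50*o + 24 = (o + 3)*(o^3 + 7*o^2 + 14*o + 8) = (o + 1)*(o + 3)*(o^2 + 6*o + 8) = (o + 1)*(o + 3)*(o + 4)*(o + 2)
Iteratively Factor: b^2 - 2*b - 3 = (b + 1)*(b - 3)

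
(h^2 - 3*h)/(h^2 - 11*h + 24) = h/(h - 8)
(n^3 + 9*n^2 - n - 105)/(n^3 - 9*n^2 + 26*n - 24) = (n^2 + 12*n + 35)/(n^2 - 6*n + 8)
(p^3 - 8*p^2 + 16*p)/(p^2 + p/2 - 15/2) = 2*p*(p^2 - 8*p + 16)/(2*p^2 + p - 15)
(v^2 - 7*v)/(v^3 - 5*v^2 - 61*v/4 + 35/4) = 4*v/(4*v^2 + 8*v - 5)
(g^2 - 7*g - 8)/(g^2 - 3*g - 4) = (g - 8)/(g - 4)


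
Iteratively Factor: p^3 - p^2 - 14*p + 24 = (p - 2)*(p^2 + p - 12) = (p - 3)*(p - 2)*(p + 4)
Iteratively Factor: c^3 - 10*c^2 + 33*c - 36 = (c - 4)*(c^2 - 6*c + 9) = (c - 4)*(c - 3)*(c - 3)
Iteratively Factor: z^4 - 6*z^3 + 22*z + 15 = (z - 5)*(z^3 - z^2 - 5*z - 3) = (z - 5)*(z + 1)*(z^2 - 2*z - 3) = (z - 5)*(z + 1)^2*(z - 3)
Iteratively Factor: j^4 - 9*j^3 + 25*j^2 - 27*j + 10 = (j - 1)*(j^3 - 8*j^2 + 17*j - 10) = (j - 1)^2*(j^2 - 7*j + 10) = (j - 2)*(j - 1)^2*(j - 5)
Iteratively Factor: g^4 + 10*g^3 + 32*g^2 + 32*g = (g + 4)*(g^3 + 6*g^2 + 8*g) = (g + 2)*(g + 4)*(g^2 + 4*g) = (g + 2)*(g + 4)^2*(g)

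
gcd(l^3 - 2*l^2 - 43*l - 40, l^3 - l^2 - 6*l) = 1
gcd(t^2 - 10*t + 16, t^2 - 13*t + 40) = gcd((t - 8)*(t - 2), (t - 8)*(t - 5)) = t - 8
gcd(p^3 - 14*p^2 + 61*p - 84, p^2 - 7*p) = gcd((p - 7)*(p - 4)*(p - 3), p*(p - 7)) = p - 7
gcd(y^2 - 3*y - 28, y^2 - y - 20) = y + 4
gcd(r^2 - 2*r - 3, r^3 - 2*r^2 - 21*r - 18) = r + 1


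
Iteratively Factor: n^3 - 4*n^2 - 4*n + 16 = (n - 4)*(n^2 - 4) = (n - 4)*(n + 2)*(n - 2)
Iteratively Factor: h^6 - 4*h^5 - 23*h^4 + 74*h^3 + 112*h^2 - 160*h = (h)*(h^5 - 4*h^4 - 23*h^3 + 74*h^2 + 112*h - 160) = h*(h + 4)*(h^4 - 8*h^3 + 9*h^2 + 38*h - 40) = h*(h + 2)*(h + 4)*(h^3 - 10*h^2 + 29*h - 20) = h*(h - 1)*(h + 2)*(h + 4)*(h^2 - 9*h + 20) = h*(h - 5)*(h - 1)*(h + 2)*(h + 4)*(h - 4)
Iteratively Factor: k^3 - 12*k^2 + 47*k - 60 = (k - 3)*(k^2 - 9*k + 20) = (k - 4)*(k - 3)*(k - 5)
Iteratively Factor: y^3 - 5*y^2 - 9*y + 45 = (y + 3)*(y^2 - 8*y + 15) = (y - 3)*(y + 3)*(y - 5)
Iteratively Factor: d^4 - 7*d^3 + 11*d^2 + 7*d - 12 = (d + 1)*(d^3 - 8*d^2 + 19*d - 12) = (d - 4)*(d + 1)*(d^2 - 4*d + 3) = (d - 4)*(d - 1)*(d + 1)*(d - 3)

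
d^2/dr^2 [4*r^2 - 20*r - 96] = 8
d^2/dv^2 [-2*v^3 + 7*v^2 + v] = 14 - 12*v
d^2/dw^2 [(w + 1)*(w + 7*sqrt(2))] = 2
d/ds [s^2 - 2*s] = 2*s - 2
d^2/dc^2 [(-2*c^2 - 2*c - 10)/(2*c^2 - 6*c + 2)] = 8*(-c^3 - 3*c^2 + 12*c - 11)/(c^6 - 9*c^5 + 30*c^4 - 45*c^3 + 30*c^2 - 9*c + 1)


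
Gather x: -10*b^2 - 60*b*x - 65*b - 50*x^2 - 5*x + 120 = -10*b^2 - 65*b - 50*x^2 + x*(-60*b - 5) + 120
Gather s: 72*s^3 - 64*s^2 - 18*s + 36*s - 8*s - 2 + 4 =72*s^3 - 64*s^2 + 10*s + 2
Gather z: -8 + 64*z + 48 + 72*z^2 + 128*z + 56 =72*z^2 + 192*z + 96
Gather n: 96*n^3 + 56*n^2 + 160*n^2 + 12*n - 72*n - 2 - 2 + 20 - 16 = 96*n^3 + 216*n^2 - 60*n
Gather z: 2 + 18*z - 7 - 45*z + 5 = -27*z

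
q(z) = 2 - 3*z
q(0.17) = 1.49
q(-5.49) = 18.47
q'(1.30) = -3.00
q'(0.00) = -3.00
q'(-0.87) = -3.00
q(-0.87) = 4.61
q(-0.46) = 3.38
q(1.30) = -1.90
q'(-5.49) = -3.00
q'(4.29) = -3.00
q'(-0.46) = -3.00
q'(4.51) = -3.00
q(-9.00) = 29.00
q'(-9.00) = -3.00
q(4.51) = -11.53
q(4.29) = -10.87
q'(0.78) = -3.00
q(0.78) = -0.34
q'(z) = -3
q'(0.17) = -3.00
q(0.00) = 2.00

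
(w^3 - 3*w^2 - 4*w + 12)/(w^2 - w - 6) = w - 2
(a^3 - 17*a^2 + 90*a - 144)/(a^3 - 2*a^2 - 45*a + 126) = (a - 8)/(a + 7)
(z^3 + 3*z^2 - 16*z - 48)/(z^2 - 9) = (z^2 - 16)/(z - 3)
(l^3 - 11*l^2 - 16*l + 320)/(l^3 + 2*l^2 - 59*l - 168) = (l^2 - 3*l - 40)/(l^2 + 10*l + 21)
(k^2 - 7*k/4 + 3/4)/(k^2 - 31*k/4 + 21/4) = (k - 1)/(k - 7)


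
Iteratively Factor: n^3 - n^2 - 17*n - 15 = (n + 3)*(n^2 - 4*n - 5) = (n - 5)*(n + 3)*(n + 1)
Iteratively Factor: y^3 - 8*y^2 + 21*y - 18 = (y - 3)*(y^2 - 5*y + 6) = (y - 3)*(y - 2)*(y - 3)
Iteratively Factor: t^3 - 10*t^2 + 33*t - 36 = (t - 3)*(t^2 - 7*t + 12) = (t - 3)^2*(t - 4)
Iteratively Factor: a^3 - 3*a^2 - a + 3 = (a + 1)*(a^2 - 4*a + 3) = (a - 1)*(a + 1)*(a - 3)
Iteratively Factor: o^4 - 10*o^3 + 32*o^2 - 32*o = (o - 4)*(o^3 - 6*o^2 + 8*o) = (o - 4)^2*(o^2 - 2*o) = (o - 4)^2*(o - 2)*(o)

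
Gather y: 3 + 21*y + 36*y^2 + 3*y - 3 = 36*y^2 + 24*y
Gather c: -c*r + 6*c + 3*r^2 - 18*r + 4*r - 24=c*(6 - r) + 3*r^2 - 14*r - 24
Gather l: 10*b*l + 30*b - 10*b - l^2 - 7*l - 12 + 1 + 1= 20*b - l^2 + l*(10*b - 7) - 10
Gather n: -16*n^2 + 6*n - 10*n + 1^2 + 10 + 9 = -16*n^2 - 4*n + 20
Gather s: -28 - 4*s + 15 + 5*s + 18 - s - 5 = 0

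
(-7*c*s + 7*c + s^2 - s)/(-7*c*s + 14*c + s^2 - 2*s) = (s - 1)/(s - 2)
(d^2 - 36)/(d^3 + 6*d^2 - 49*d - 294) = (d - 6)/(d^2 - 49)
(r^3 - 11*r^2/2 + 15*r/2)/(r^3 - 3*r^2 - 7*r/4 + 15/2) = 2*r*(r - 3)/(2*r^2 - r - 6)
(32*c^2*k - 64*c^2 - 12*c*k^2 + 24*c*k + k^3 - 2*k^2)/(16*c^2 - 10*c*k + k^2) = (4*c*k - 8*c - k^2 + 2*k)/(2*c - k)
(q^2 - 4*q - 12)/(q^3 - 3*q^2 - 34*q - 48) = (q - 6)/(q^2 - 5*q - 24)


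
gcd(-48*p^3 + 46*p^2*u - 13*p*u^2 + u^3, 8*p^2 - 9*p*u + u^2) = 8*p - u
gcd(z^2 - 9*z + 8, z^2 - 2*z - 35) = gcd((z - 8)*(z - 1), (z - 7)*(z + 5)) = 1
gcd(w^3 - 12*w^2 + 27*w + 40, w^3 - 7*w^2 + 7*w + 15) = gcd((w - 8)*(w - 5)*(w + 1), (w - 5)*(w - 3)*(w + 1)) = w^2 - 4*w - 5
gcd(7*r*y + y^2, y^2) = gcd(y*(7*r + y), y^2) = y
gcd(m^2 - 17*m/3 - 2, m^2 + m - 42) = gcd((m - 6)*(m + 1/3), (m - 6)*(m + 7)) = m - 6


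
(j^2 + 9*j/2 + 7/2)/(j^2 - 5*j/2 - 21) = (j + 1)/(j - 6)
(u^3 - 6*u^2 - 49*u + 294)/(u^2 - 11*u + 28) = (u^2 + u - 42)/(u - 4)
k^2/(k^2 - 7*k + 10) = k^2/(k^2 - 7*k + 10)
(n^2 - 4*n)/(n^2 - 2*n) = (n - 4)/(n - 2)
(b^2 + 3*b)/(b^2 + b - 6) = b/(b - 2)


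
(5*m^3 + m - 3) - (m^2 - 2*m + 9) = 5*m^3 - m^2 + 3*m - 12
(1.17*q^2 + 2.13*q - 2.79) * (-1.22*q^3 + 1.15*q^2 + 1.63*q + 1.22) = -1.4274*q^5 - 1.2531*q^4 + 7.7604*q^3 + 1.6908*q^2 - 1.9491*q - 3.4038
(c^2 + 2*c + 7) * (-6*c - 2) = -6*c^3 - 14*c^2 - 46*c - 14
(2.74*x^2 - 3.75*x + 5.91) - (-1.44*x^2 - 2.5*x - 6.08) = 4.18*x^2 - 1.25*x + 11.99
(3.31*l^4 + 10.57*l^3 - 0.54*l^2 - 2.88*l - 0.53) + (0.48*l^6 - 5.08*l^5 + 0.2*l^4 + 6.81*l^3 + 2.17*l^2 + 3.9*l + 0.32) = 0.48*l^6 - 5.08*l^5 + 3.51*l^4 + 17.38*l^3 + 1.63*l^2 + 1.02*l - 0.21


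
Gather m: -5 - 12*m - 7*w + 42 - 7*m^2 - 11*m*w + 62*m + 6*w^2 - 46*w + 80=-7*m^2 + m*(50 - 11*w) + 6*w^2 - 53*w + 117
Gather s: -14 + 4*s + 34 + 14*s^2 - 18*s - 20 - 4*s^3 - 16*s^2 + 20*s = -4*s^3 - 2*s^2 + 6*s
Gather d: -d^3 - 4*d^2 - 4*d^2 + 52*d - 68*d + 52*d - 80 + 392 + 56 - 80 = -d^3 - 8*d^2 + 36*d + 288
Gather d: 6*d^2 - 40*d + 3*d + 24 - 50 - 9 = 6*d^2 - 37*d - 35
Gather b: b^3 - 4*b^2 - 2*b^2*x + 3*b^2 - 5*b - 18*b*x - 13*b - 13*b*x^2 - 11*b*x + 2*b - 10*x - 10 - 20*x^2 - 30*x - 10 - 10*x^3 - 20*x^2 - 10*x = b^3 + b^2*(-2*x - 1) + b*(-13*x^2 - 29*x - 16) - 10*x^3 - 40*x^2 - 50*x - 20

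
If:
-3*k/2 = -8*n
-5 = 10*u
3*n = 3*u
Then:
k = -8/3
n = -1/2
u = -1/2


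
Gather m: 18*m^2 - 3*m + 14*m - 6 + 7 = 18*m^2 + 11*m + 1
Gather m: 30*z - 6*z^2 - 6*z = -6*z^2 + 24*z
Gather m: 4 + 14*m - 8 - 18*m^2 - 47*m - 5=-18*m^2 - 33*m - 9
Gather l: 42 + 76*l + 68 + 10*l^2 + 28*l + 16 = 10*l^2 + 104*l + 126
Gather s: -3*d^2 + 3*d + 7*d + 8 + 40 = -3*d^2 + 10*d + 48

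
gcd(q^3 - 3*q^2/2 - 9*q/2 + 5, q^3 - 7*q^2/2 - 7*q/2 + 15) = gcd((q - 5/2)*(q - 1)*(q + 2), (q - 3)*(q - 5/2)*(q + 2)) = q^2 - q/2 - 5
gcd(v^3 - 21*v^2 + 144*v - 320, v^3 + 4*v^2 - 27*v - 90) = v - 5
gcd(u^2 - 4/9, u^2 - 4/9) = u^2 - 4/9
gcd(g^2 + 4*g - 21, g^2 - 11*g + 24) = g - 3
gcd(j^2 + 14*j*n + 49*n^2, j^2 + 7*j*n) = j + 7*n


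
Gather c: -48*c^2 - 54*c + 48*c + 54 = -48*c^2 - 6*c + 54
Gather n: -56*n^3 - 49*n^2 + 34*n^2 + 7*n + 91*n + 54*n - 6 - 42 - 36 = -56*n^3 - 15*n^2 + 152*n - 84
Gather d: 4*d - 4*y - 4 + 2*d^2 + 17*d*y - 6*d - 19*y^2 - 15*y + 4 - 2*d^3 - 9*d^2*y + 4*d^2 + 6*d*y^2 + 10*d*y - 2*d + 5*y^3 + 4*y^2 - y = -2*d^3 + d^2*(6 - 9*y) + d*(6*y^2 + 27*y - 4) + 5*y^3 - 15*y^2 - 20*y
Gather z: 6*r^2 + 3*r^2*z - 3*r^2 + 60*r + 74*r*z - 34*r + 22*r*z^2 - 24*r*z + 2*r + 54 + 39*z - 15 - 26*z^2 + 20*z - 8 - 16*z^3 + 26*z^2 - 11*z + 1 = 3*r^2 + 22*r*z^2 + 28*r - 16*z^3 + z*(3*r^2 + 50*r + 48) + 32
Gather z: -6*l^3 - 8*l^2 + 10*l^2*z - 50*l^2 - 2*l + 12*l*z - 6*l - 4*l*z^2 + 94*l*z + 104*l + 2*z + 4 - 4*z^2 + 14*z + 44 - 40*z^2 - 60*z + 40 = -6*l^3 - 58*l^2 + 96*l + z^2*(-4*l - 44) + z*(10*l^2 + 106*l - 44) + 88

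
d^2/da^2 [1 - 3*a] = 0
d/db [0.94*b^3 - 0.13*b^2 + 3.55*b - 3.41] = 2.82*b^2 - 0.26*b + 3.55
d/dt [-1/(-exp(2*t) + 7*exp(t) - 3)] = (7 - 2*exp(t))*exp(t)/(exp(2*t) - 7*exp(t) + 3)^2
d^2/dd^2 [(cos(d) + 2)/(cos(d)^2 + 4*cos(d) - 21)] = (-4*(1 - cos(d)^2)^2 - cos(d)^5 - 148*cos(d)^3 - 280*cos(d)^2 - 435*cos(d) + 320)/(cos(d)^2 + 4*cos(d) - 21)^3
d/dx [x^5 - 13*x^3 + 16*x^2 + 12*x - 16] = 5*x^4 - 39*x^2 + 32*x + 12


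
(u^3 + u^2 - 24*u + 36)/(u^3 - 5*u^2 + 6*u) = (u + 6)/u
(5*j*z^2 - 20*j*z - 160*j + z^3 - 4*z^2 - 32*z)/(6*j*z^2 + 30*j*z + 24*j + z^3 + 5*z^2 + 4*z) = (5*j*z - 40*j + z^2 - 8*z)/(6*j*z + 6*j + z^2 + z)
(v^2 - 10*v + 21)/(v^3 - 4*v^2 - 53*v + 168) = (v - 7)/(v^2 - v - 56)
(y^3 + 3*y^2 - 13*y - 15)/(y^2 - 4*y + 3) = (y^2 + 6*y + 5)/(y - 1)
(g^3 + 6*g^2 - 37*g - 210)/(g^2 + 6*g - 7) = (g^2 - g - 30)/(g - 1)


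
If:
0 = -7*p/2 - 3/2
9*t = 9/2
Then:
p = -3/7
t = 1/2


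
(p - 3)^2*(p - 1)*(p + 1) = p^4 - 6*p^3 + 8*p^2 + 6*p - 9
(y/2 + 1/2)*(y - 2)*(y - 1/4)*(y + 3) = y^4/2 + 7*y^3/8 - 11*y^2/4 - 19*y/8 + 3/4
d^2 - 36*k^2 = (d - 6*k)*(d + 6*k)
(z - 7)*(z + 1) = z^2 - 6*z - 7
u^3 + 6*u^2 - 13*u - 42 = (u - 3)*(u + 2)*(u + 7)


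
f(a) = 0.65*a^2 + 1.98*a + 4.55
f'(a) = 1.3*a + 1.98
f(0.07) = 4.69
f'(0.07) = 2.07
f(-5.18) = 11.73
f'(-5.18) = -4.75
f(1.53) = 9.10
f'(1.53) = 3.97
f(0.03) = 4.61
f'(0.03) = 2.02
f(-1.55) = 3.04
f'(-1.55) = -0.04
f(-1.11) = 3.15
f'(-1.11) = 0.54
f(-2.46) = 3.61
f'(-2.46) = -1.22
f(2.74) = 14.86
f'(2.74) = 5.54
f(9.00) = 75.02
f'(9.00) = 13.68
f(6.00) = 39.83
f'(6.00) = 9.78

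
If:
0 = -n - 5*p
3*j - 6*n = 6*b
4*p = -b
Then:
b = -4*p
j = -18*p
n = -5*p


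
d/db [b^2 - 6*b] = 2*b - 6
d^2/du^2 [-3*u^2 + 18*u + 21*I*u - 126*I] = -6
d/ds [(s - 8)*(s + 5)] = 2*s - 3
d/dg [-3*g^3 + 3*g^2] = 3*g*(2 - 3*g)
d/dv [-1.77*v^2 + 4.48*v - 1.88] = 4.48 - 3.54*v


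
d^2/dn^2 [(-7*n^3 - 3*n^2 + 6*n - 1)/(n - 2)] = 2*(-7*n^3 + 42*n^2 - 84*n - 1)/(n^3 - 6*n^2 + 12*n - 8)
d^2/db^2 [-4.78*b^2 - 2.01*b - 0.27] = -9.56000000000000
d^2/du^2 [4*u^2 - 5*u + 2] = 8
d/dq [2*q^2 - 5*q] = 4*q - 5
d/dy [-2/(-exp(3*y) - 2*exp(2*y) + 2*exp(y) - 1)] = (-6*exp(2*y) - 8*exp(y) + 4)*exp(y)/(exp(3*y) + 2*exp(2*y) - 2*exp(y) + 1)^2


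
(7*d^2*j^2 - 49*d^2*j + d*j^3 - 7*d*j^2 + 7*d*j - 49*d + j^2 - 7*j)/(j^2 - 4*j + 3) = (7*d^2*j^2 - 49*d^2*j + d*j^3 - 7*d*j^2 + 7*d*j - 49*d + j^2 - 7*j)/(j^2 - 4*j + 3)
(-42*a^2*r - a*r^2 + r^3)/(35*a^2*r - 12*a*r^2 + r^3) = (6*a + r)/(-5*a + r)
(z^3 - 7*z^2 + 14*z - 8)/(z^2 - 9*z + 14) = (z^2 - 5*z + 4)/(z - 7)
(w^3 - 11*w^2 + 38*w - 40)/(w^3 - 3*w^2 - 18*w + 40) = (w - 4)/(w + 4)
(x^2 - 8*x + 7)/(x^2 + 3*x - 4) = (x - 7)/(x + 4)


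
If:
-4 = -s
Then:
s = 4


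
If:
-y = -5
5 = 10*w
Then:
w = 1/2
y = 5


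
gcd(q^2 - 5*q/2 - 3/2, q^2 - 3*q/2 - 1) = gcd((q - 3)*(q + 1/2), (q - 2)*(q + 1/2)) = q + 1/2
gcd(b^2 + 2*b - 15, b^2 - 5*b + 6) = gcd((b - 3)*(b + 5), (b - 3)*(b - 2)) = b - 3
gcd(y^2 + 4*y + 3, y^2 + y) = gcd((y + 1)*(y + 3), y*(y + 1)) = y + 1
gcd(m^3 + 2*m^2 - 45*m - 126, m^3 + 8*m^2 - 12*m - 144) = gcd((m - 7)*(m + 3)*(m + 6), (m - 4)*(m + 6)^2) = m + 6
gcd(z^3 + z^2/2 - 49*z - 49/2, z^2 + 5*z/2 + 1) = z + 1/2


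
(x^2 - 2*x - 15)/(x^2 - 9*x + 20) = (x + 3)/(x - 4)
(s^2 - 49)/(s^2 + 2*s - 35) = (s - 7)/(s - 5)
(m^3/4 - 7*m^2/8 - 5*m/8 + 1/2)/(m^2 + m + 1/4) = (2*m^3 - 7*m^2 - 5*m + 4)/(2*(4*m^2 + 4*m + 1))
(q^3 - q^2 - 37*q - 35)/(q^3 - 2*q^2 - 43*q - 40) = (q - 7)/(q - 8)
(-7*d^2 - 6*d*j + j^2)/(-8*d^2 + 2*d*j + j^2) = (-7*d^2 - 6*d*j + j^2)/(-8*d^2 + 2*d*j + j^2)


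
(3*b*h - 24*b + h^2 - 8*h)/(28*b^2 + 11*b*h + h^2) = (3*b*h - 24*b + h^2 - 8*h)/(28*b^2 + 11*b*h + h^2)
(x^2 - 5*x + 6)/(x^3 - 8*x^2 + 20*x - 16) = (x - 3)/(x^2 - 6*x + 8)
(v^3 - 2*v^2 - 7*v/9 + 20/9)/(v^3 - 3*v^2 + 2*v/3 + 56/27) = 3*(3*v^2 - 2*v - 5)/(9*v^2 - 15*v - 14)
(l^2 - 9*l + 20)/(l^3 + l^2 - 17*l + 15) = (l^2 - 9*l + 20)/(l^3 + l^2 - 17*l + 15)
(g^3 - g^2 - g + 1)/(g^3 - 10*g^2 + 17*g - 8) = (g + 1)/(g - 8)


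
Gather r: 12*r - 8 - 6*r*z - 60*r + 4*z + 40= r*(-6*z - 48) + 4*z + 32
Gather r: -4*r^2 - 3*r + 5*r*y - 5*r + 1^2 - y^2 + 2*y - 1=-4*r^2 + r*(5*y - 8) - y^2 + 2*y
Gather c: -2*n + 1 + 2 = 3 - 2*n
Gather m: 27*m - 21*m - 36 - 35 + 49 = 6*m - 22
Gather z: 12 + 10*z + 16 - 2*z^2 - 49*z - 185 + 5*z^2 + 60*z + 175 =3*z^2 + 21*z + 18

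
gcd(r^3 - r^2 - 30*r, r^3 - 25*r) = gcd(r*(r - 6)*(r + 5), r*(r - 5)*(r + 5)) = r^2 + 5*r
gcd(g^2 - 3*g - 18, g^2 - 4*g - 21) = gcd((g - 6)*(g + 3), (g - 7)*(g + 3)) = g + 3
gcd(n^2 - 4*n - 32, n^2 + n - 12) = n + 4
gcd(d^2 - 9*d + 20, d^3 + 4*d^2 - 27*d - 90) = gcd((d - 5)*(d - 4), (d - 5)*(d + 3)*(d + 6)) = d - 5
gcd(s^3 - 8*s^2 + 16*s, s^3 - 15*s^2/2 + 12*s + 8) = s^2 - 8*s + 16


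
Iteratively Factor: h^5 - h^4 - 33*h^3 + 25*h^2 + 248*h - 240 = (h + 4)*(h^4 - 5*h^3 - 13*h^2 + 77*h - 60) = (h - 1)*(h + 4)*(h^3 - 4*h^2 - 17*h + 60) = (h - 3)*(h - 1)*(h + 4)*(h^2 - h - 20) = (h - 5)*(h - 3)*(h - 1)*(h + 4)*(h + 4)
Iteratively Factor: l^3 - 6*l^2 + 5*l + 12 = (l - 3)*(l^2 - 3*l - 4) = (l - 4)*(l - 3)*(l + 1)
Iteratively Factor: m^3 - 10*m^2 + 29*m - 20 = (m - 1)*(m^2 - 9*m + 20) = (m - 4)*(m - 1)*(m - 5)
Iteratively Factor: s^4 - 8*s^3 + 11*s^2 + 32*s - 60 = (s - 2)*(s^3 - 6*s^2 - s + 30) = (s - 2)*(s + 2)*(s^2 - 8*s + 15) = (s - 3)*(s - 2)*(s + 2)*(s - 5)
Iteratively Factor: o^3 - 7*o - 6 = (o - 3)*(o^2 + 3*o + 2) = (o - 3)*(o + 2)*(o + 1)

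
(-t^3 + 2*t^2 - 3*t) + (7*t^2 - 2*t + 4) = -t^3 + 9*t^2 - 5*t + 4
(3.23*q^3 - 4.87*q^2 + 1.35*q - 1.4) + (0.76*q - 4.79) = 3.23*q^3 - 4.87*q^2 + 2.11*q - 6.19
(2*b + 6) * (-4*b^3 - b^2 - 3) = -8*b^4 - 26*b^3 - 6*b^2 - 6*b - 18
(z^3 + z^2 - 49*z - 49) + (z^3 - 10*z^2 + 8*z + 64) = 2*z^3 - 9*z^2 - 41*z + 15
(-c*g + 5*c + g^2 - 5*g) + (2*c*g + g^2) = c*g + 5*c + 2*g^2 - 5*g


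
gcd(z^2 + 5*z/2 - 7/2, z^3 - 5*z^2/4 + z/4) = z - 1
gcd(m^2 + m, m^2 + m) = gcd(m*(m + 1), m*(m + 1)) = m^2 + m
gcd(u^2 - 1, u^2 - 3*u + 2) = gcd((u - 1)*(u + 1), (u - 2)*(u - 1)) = u - 1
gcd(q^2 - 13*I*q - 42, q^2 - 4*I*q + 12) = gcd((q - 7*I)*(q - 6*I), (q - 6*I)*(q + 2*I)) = q - 6*I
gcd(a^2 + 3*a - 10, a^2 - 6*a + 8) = a - 2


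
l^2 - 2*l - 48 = (l - 8)*(l + 6)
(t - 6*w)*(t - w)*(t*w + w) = t^3*w - 7*t^2*w^2 + t^2*w + 6*t*w^3 - 7*t*w^2 + 6*w^3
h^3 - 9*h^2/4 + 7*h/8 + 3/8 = (h - 3/2)*(h - 1)*(h + 1/4)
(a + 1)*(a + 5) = a^2 + 6*a + 5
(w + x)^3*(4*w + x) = 4*w^4 + 13*w^3*x + 15*w^2*x^2 + 7*w*x^3 + x^4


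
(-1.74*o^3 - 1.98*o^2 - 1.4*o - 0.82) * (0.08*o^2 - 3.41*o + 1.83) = -0.1392*o^5 + 5.775*o^4 + 3.4556*o^3 + 1.085*o^2 + 0.2342*o - 1.5006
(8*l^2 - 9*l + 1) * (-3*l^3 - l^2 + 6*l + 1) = -24*l^5 + 19*l^4 + 54*l^3 - 47*l^2 - 3*l + 1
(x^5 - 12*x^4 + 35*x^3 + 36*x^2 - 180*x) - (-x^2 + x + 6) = x^5 - 12*x^4 + 35*x^3 + 37*x^2 - 181*x - 6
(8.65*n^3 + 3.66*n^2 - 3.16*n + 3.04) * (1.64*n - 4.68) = 14.186*n^4 - 34.4796*n^3 - 22.3112*n^2 + 19.7744*n - 14.2272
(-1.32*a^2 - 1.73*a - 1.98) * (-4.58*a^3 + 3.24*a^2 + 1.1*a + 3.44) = 6.0456*a^5 + 3.6466*a^4 + 2.0112*a^3 - 12.859*a^2 - 8.1292*a - 6.8112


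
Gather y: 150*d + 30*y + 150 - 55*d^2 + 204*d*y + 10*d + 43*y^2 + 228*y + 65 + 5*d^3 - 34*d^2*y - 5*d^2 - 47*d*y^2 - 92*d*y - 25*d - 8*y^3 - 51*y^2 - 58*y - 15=5*d^3 - 60*d^2 + 135*d - 8*y^3 + y^2*(-47*d - 8) + y*(-34*d^2 + 112*d + 200) + 200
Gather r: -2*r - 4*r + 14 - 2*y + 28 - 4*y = -6*r - 6*y + 42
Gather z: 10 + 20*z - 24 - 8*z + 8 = 12*z - 6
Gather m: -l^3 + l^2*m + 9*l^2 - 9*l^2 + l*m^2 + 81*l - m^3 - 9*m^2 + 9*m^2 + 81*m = -l^3 + l*m^2 + 81*l - m^3 + m*(l^2 + 81)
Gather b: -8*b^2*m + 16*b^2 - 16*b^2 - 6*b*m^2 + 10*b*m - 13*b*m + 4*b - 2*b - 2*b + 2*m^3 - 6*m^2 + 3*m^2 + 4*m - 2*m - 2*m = -8*b^2*m + b*(-6*m^2 - 3*m) + 2*m^3 - 3*m^2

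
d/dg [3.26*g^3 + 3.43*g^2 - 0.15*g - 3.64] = 9.78*g^2 + 6.86*g - 0.15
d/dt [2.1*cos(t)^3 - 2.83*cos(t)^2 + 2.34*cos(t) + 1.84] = (-6.3*cos(t)^2 + 5.66*cos(t) - 2.34)*sin(t)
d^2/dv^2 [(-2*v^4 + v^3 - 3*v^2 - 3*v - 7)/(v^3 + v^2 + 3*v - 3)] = 4*(-27*v^5 - 21*v^4 + 26*v^3 - 150*v^2 - 63*v - 69)/(v^9 + 3*v^8 + 12*v^7 + 10*v^6 + 18*v^5 - 36*v^4 - 54*v^2 + 81*v - 27)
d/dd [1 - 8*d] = -8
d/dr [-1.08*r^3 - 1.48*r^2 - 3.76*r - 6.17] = -3.24*r^2 - 2.96*r - 3.76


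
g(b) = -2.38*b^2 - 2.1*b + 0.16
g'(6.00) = -30.66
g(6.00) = -98.12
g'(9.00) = -44.94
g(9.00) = -211.52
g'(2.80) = -15.43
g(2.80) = -24.38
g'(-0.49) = 0.23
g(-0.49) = 0.62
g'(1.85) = -10.91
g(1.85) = -11.87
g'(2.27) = -12.91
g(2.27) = -16.87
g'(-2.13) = 8.04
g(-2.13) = -6.16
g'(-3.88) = 16.37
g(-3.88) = -27.52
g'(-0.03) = -1.96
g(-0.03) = 0.22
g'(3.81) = -20.24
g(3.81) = -42.39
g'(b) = -4.76*b - 2.1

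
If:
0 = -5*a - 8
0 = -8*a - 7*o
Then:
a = -8/5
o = 64/35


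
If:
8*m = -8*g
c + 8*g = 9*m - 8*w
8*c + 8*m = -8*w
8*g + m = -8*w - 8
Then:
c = 40/19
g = 56/95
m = -56/95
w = -144/95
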